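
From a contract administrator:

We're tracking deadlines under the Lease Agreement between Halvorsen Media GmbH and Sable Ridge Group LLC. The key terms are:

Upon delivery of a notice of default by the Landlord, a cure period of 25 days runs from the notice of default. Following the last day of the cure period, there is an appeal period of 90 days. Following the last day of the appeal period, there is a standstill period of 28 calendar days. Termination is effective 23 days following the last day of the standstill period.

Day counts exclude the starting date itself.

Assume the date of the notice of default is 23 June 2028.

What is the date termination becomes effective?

6 December 2028

The last day of the cure period: 25 calendar days after 23 June 2028 is 18 July 2028.
The last day of the appeal period: 18 July 2028 + 90 days = 16 October 2028.
The last day of the standstill period: 28 calendar days after 16 October 2028 is 13 November 2028.
Adding 23 calendar days to 13 November 2028 gives 6 December 2028, which is the date termination becomes effective.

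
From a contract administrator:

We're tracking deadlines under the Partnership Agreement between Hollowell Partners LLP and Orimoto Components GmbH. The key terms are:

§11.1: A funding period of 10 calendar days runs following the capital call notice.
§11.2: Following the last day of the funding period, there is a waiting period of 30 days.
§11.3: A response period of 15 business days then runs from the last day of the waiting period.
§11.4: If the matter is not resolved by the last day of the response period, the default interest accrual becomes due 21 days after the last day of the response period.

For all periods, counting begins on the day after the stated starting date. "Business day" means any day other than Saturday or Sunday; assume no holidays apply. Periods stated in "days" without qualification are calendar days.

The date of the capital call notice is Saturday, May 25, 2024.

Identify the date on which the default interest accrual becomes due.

August 15, 2024

The last day of the funding period: May 25, 2024 + 10 days = June 4, 2024.
The last day of the waiting period: 30 calendar days after June 4, 2024 is July 4, 2024.
The last day of the response period: 15 business days after Thursday, July 4, 2024, skipping weekends — Jul 5, Jul 8, Jul 9, Jul 10, …, Jul 23, Jul 24, Jul 25 — lands on Thursday, July 25, 2024.
Adding 21 calendar days to July 25, 2024 gives August 15, 2024, which is the date on which the default interest accrual becomes due.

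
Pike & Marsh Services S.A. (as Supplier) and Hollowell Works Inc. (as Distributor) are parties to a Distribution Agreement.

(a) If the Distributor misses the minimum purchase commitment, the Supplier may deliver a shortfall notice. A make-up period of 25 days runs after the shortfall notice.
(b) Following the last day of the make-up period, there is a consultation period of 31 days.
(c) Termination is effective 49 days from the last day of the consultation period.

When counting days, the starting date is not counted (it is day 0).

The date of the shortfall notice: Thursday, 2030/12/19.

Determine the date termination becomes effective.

2031/04/03

The last day of the make-up period: 25 calendar days after 2030/12/19 is 2031/01/13.
The last day of the consultation period: 31 calendar days after 2031/01/13 is 2031/02/13.
The date termination becomes effective: 49 calendar days after 2031/02/13 is 2031/04/03.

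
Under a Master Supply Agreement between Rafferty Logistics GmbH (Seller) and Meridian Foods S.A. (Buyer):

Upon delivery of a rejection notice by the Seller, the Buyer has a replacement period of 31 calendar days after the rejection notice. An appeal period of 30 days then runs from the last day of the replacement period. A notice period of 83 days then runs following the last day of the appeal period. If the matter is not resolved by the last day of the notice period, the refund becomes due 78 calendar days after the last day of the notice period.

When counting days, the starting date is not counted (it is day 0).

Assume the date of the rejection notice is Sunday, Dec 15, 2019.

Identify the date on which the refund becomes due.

The last day of the replacement period: Dec 15, 2019 + 31 days = Jan 15, 2020.
The last day of the appeal period: Jan 15, 2020 + 30 days = Feb 14, 2020.
Adding 83 calendar days to Feb 14, 2020 gives May 7, 2020, which is the last day of the notice period.
The date on which the refund becomes due: 78 calendar days after May 7, 2020 is Jul 24, 2020.

Jul 24, 2020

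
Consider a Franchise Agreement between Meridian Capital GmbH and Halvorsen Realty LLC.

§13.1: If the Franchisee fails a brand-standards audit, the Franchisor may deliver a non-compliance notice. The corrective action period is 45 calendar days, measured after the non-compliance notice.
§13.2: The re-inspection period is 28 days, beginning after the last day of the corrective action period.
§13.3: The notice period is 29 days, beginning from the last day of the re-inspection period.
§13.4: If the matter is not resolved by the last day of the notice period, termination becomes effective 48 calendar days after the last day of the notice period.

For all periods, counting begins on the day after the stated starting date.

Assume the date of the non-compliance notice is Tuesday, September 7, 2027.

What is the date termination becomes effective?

February 4, 2028

Adding 45 calendar days to September 7, 2027 gives October 22, 2027, which is the last day of the corrective action period.
Adding 28 calendar days to October 22, 2027 gives November 19, 2027, which is the last day of the re-inspection period.
Adding 29 calendar days to November 19, 2027 gives December 18, 2027, which is the last day of the notice period.
Adding 48 calendar days to December 18, 2027 gives February 4, 2028, which is the date termination becomes effective.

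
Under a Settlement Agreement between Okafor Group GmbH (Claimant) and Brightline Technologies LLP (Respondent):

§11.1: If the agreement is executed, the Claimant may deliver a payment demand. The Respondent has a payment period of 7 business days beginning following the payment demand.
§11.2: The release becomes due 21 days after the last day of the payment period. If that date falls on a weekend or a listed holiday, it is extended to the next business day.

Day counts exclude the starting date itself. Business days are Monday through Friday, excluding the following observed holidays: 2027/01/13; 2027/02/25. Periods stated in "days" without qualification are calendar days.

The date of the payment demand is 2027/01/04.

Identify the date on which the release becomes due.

2027/02/04

From Monday, 2027/01/04, 7 business days (Jan 5, Jan 6, Jan 7, Jan 8, Jan 11, Jan 12, Jan 14, skipping weekends and the listed holiday on Jan 13) brings us to Thursday, 2027/01/14, which is the last day of the payment period.
The date on which the release becomes due: 2027/01/14 + 21 days = 2027/02/04. 2027/02/04 is a Thursday and is not a listed holiday, so no roll-forward applies.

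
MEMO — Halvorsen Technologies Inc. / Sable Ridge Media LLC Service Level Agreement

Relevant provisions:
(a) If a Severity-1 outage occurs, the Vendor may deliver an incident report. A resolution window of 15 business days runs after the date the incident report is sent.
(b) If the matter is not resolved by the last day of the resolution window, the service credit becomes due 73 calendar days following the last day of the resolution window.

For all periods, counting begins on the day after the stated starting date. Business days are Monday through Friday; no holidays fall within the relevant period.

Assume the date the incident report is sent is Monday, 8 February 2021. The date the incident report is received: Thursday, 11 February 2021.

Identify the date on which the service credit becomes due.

13 May 2021

The last day of the resolution window: counting 15 business days from Monday, 8 February 2021 (Feb 9, Feb 10, Feb 11, Feb 12, …, Feb 25, Feb 26, Mar 1, skipping weekends) reaches Monday, 1 March 2021.
Adding 73 calendar days to 1 March 2021 gives 13 May 2021, which is the date on which the service credit becomes due.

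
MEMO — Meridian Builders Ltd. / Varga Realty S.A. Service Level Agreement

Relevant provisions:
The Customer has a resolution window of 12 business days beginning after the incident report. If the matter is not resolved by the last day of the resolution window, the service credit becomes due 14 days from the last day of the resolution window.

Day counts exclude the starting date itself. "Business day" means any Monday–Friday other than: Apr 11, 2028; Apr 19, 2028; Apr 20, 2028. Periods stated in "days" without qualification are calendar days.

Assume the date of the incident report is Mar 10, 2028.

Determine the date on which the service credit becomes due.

Apr 11, 2028

The last day of the resolution window: counting 12 business days from Friday, Mar 10, 2028 (Mar 13, Mar 14, Mar 15, Mar 16, …, Mar 24, Mar 27, Mar 28, skipping weekends) reaches Tuesday, Mar 28, 2028.
The date on which the service credit becomes due: Mar 28, 2028 + 14 days = Apr 11, 2028.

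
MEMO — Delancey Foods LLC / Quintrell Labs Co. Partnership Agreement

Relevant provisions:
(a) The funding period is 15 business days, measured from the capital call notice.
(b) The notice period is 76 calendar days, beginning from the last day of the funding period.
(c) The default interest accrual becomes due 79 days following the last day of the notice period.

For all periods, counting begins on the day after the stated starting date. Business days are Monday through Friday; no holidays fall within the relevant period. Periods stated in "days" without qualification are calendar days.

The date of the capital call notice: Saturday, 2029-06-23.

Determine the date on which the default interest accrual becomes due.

From Saturday, 2029-06-23, 15 business days (Jun 25, Jun 26, Jun 27, Jun 28, …, Jul 11, Jul 12, Jul 13, skipping weekends) brings us to Friday, 2029-07-13, which is the last day of the funding period.
The last day of the notice period: 2029-07-13 + 76 days = 2029-09-27.
The date on which the default interest accrual becomes due: 2029-09-27 + 79 days = 2029-12-15.

2029-12-15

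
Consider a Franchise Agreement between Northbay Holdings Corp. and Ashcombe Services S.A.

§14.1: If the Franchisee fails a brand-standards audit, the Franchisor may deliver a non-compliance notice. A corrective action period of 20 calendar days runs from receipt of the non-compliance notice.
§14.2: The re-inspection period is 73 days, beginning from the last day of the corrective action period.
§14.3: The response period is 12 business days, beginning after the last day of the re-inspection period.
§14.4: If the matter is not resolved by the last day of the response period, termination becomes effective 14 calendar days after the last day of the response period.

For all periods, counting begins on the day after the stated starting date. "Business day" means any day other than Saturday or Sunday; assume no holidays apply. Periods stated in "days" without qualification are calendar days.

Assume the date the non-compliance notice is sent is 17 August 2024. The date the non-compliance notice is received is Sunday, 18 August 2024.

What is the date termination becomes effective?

Adding 20 calendar days to 18 August 2024 gives 7 September 2024, which is the last day of the corrective action period.
The last day of the re-inspection period: 73 calendar days after 7 September 2024 is 19 November 2024.
The last day of the response period: counting 12 business days from Tuesday, 19 November 2024 (Nov 20, Nov 21, Nov 22, Nov 25, …, Dec 3, Dec 4, Dec 5, skipping weekends) reaches Thursday, 5 December 2024.
The date termination becomes effective: 5 December 2024 + 14 days = 19 December 2024.

19 December 2024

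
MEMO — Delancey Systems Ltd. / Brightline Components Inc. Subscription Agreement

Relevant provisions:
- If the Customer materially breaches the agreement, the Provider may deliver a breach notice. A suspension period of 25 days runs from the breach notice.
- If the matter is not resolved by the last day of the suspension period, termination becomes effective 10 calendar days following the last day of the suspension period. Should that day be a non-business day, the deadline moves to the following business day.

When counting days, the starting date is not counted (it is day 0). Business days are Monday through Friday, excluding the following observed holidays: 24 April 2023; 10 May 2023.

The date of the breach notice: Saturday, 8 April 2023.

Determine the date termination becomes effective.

The last day of the suspension period: 25 calendar days after 8 April 2023 is 3 May 2023.
The date termination becomes effective: 3 May 2023 + 10 days = 13 May 2023. That falls on a Saturday, so it rolls to the next business day, Monday, 15 May 2023.

15 May 2023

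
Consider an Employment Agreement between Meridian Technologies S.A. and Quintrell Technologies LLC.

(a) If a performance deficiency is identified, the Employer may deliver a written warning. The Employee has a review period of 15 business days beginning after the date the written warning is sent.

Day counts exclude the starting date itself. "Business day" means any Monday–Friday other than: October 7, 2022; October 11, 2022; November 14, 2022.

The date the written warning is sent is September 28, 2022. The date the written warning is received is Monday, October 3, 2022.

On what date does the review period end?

From Wednesday, September 28, 2022, 15 business days (Sep 29, Sep 30, Oct 3, Oct 4, …, Oct 19, Oct 20, Oct 21, skipping weekends and the listed holidays on Oct 7, Oct 11) brings us to Friday, October 21, 2022, which is the last day of the review period.

October 21, 2022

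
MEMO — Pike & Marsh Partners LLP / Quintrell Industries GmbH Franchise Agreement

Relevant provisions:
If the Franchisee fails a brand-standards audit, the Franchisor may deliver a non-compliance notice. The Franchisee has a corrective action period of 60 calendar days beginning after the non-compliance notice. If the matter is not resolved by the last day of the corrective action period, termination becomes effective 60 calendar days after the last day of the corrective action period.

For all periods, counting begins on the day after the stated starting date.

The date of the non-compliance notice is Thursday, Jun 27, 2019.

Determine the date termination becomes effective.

Oct 25, 2019

The last day of the corrective action period: Jun 27, 2019 + 60 days = Aug 26, 2019.
The date termination becomes effective: 60 calendar days after Aug 26, 2019 is Oct 25, 2019.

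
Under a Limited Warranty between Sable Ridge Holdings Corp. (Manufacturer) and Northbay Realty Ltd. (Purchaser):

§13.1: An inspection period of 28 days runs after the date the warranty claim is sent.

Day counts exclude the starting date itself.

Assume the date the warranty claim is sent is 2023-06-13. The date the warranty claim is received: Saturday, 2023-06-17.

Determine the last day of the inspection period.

The last day of the inspection period: 2023-06-13 + 28 days = 2023-07-11.

2023-07-11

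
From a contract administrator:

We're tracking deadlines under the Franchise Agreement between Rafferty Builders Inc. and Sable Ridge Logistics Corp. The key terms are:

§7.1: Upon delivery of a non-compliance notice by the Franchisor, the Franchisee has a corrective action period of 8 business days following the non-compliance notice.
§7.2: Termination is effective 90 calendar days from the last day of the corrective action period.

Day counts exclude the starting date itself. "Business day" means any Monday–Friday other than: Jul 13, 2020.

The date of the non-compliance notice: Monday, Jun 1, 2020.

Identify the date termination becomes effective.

Sep 9, 2020

The last day of the corrective action period: counting 8 business days from Monday, Jun 1, 2020 (Jun 2, Jun 3, Jun 4, Jun 5, Jun 8, Jun 9, Jun 10, Jun 11, skipping weekends) reaches Thursday, Jun 11, 2020.
The date termination becomes effective: 90 calendar days after Jun 11, 2020 is Sep 9, 2020.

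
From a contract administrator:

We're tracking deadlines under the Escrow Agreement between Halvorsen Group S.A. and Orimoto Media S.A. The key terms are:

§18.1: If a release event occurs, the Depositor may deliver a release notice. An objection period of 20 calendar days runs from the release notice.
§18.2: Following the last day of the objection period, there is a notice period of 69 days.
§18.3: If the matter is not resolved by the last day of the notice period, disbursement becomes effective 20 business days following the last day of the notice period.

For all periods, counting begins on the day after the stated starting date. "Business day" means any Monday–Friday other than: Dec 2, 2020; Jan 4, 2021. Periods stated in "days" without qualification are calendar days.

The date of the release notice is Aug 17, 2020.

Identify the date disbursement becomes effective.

Dec 14, 2020

Adding 20 calendar days to Aug 17, 2020 gives Sep 6, 2020, which is the last day of the objection period.
The last day of the notice period: Sep 6, 2020 + 69 days = Nov 14, 2020.
The date disbursement becomes effective: counting 20 business days from Saturday, Nov 14, 2020 (Nov 16, Nov 17, Nov 18, Nov 19, …, Dec 10, Dec 11, Dec 14, skipping weekends and the listed holiday on Dec 2) reaches Monday, Dec 14, 2020.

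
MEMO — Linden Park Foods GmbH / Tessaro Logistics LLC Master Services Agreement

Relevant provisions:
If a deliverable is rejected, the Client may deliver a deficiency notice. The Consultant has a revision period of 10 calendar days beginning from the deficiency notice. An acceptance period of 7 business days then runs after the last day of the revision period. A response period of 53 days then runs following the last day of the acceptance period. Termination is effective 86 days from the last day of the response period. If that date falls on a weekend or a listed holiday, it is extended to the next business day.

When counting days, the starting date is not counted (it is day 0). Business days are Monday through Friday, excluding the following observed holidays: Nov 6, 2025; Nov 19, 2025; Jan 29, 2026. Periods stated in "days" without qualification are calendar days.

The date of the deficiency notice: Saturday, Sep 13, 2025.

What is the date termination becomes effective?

Feb 18, 2026

The last day of the revision period: Sep 13, 2025 + 10 days = Sep 23, 2025.
The last day of the acceptance period: 7 business days after Tuesday, Sep 23, 2025, skipping weekends — Sep 24, Sep 25, Sep 26, Sep 29, Sep 30, Oct 1, Oct 2 — lands on Thursday, Oct 2, 2025.
Adding 53 calendar days to Oct 2, 2025 gives Nov 24, 2025, which is the last day of the response period.
The date termination becomes effective: Nov 24, 2025 + 86 days = Feb 18, 2026. Feb 18, 2026 is a Wednesday and is not a listed holiday, so no roll-forward applies.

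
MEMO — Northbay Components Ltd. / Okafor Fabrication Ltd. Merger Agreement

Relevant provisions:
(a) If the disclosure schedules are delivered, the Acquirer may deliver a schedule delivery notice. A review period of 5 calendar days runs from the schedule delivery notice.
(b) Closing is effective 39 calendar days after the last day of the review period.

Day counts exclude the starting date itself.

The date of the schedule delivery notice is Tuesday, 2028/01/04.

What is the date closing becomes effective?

2028/02/17

Adding 5 calendar days to 2028/01/04 gives 2028/01/09, which is the last day of the review period.
The date closing becomes effective: 2028/01/09 + 39 days = 2028/02/17.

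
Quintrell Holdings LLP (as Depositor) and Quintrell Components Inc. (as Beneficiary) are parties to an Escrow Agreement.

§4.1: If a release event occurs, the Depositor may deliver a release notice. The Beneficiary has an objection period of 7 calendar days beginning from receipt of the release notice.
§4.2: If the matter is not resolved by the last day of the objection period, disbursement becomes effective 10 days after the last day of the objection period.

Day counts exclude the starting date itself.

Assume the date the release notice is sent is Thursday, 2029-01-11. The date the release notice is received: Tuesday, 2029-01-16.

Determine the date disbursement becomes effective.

Adding 7 calendar days to 2029-01-16 gives 2029-01-23, which is the last day of the objection period.
The date disbursement becomes effective: 10 calendar days after 2029-01-23 is 2029-02-02.

2029-02-02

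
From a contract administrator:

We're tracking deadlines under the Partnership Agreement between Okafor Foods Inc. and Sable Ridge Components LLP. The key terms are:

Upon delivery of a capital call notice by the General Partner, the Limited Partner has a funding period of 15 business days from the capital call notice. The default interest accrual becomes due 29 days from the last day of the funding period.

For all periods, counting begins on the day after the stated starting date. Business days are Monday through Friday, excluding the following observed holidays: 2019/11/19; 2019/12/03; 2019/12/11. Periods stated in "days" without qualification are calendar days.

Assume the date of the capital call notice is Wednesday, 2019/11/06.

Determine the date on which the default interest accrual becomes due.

The last day of the funding period: counting 15 business days from Wednesday, 2019/11/06 (Nov 7, Nov 8, Nov 11, Nov 12, …, Nov 26, Nov 27, Nov 28, skipping weekends and the listed holiday on Nov 19) reaches Thursday, 2019/11/28.
The date on which the default interest accrual becomes due: 29 calendar days after 2019/11/28 is 2019/12/27.

2019/12/27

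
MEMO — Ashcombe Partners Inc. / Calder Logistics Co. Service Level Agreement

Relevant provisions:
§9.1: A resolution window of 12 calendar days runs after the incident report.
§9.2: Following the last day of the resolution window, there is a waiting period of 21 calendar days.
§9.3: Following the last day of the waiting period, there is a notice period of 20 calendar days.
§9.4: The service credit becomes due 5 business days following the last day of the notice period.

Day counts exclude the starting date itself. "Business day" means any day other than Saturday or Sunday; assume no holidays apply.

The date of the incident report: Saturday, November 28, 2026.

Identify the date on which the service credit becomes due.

The last day of the resolution window: November 28, 2026 + 12 days = December 10, 2026.
Adding 21 calendar days to December 10, 2026 gives December 31, 2026, which is the last day of the waiting period.
The last day of the notice period: December 31, 2026 + 20 days = January 20, 2027.
The date on which the service credit becomes due: counting 5 business days from Wednesday, January 20, 2027 (Jan 21, Jan 22, Jan 25, Jan 26, Jan 27, skipping weekends) reaches Wednesday, January 27, 2027.

January 27, 2027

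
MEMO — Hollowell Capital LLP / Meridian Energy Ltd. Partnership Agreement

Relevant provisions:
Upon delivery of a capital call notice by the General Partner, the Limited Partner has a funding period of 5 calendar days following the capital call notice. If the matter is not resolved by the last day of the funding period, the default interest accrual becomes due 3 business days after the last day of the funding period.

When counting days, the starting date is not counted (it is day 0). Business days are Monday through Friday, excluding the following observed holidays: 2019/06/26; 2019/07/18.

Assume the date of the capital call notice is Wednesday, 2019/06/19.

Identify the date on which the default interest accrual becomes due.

2019/06/28

The last day of the funding period: 5 calendar days after 2019/06/19 is 2019/06/24.
From Monday, 2019/06/24, 3 business days (Jun 25, Jun 27, Jun 28, skipping weekends and the listed holiday on Jun 26) brings us to Friday, 2019/06/28, which is the date on which the default interest accrual becomes due.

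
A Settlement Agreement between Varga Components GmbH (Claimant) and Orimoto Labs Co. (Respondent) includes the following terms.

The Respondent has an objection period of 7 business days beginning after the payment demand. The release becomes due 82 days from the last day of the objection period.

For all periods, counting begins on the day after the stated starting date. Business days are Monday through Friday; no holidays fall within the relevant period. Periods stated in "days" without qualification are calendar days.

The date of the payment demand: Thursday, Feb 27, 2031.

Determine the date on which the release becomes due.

From Thursday, Feb 27, 2031, 7 business days (Feb 28, Mar 3, Mar 4, Mar 5, Mar 6, Mar 7, Mar 10, skipping weekends) brings us to Monday, Mar 10, 2031, which is the last day of the objection period.
The date on which the release becomes due: 82 calendar days after Mar 10, 2031 is May 31, 2031.

May 31, 2031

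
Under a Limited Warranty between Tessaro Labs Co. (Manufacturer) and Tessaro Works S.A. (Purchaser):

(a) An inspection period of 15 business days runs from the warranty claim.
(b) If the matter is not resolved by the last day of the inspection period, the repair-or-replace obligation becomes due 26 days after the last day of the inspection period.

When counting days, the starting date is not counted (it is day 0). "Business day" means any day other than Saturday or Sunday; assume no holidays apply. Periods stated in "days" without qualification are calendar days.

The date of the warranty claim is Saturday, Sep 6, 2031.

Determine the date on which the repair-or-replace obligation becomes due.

From Saturday, Sep 6, 2031, 15 business days (Sep 8, Sep 9, Sep 10, Sep 11, …, Sep 24, Sep 25, Sep 26, skipping weekends) brings us to Friday, Sep 26, 2031, which is the last day of the inspection period.
Adding 26 calendar days to Sep 26, 2031 gives Oct 22, 2031, which is the date on which the repair-or-replace obligation becomes due.

Oct 22, 2031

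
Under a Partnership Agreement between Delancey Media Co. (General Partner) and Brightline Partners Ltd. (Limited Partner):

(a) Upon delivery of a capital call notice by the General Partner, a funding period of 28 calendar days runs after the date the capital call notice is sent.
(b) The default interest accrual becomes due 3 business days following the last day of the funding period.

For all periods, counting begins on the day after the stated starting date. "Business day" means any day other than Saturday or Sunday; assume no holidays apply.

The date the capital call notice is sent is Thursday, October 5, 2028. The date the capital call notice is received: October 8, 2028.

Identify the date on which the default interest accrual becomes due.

The last day of the funding period: October 5, 2028 + 28 days = November 2, 2028.
From Thursday, November 2, 2028, 3 business days (Nov 3, Nov 6, Nov 7, skipping weekends) brings us to Tuesday, November 7, 2028, which is the date on which the default interest accrual becomes due.

November 7, 2028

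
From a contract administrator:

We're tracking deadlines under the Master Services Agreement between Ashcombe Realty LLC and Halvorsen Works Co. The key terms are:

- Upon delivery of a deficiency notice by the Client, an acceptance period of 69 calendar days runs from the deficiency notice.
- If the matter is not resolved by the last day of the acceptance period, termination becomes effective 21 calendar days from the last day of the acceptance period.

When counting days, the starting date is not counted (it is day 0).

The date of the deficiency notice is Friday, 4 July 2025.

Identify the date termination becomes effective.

2 October 2025

The last day of the acceptance period: 4 July 2025 + 69 days = 11 September 2025.
Adding 21 calendar days to 11 September 2025 gives 2 October 2025, which is the date termination becomes effective.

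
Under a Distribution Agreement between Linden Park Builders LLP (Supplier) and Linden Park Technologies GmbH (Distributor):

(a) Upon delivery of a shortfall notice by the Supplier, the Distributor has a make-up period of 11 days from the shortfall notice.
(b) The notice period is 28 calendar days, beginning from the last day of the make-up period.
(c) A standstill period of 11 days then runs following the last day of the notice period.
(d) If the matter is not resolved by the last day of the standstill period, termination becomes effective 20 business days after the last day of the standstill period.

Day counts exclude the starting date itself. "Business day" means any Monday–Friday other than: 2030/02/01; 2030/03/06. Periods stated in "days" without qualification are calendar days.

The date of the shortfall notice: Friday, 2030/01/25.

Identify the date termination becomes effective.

The last day of the make-up period: 2030/01/25 + 11 days = 2030/02/05.
The last day of the notice period: 28 calendar days after 2030/02/05 is 2030/03/05.
Adding 11 calendar days to 2030/03/05 gives 2030/03/16, which is the last day of the standstill period.
The date termination becomes effective: counting 20 business days from Saturday, 2030/03/16 (Mar 18, Mar 19, Mar 20, Mar 21, …, Apr 10, Apr 11, Apr 12, skipping weekends) reaches Friday, 2030/04/12.

2030/04/12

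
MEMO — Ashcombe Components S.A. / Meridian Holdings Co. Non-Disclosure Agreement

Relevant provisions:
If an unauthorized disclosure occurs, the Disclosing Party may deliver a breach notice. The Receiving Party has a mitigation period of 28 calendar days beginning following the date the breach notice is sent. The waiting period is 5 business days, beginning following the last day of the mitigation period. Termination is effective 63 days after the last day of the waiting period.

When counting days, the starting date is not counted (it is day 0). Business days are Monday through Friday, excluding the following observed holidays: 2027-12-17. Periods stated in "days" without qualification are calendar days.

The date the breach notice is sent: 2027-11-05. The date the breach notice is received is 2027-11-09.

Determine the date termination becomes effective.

2028-02-11

The last day of the mitigation period: 28 calendar days after 2027-11-05 is 2027-12-03.
The last day of the waiting period: 5 business days after Friday, 2027-12-03, skipping weekends — Dec 6, Dec 7, Dec 8, Dec 9, Dec 10 — lands on Friday, 2027-12-10.
The date termination becomes effective: 63 calendar days after 2027-12-10 is 2028-02-11.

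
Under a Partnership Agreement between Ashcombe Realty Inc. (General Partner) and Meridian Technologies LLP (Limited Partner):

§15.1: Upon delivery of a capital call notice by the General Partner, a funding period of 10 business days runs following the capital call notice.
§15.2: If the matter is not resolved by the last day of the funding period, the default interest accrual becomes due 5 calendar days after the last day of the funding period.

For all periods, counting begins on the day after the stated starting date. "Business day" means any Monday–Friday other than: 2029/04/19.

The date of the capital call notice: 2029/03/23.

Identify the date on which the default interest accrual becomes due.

2029/04/11

The last day of the funding period: 10 business days after Friday, 2029/03/23, skipping weekends — Mar 26, Mar 27, Mar 28, Mar 29, Mar 30, Apr 2, Apr 3, Apr 4, Apr 5, Apr 6 — lands on Friday, 2029/04/06.
The date on which the default interest accrual becomes due: 2029/04/06 + 5 days = 2029/04/11.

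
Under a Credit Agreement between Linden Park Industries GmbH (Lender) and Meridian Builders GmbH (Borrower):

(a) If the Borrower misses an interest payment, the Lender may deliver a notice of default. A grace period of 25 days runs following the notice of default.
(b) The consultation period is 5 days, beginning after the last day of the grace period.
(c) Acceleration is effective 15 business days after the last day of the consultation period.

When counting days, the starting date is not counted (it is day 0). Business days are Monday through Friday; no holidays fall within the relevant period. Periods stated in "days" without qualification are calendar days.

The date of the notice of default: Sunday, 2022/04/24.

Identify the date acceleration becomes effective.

The last day of the grace period: 25 calendar days after 2022/04/24 is 2022/05/19.
The last day of the consultation period: 2022/05/19 + 5 days = 2022/05/24.
From Tuesday, 2022/05/24, 15 business days (May 25, May 26, May 27, May 30, …, Jun 10, Jun 13, Jun 14, skipping weekends) brings us to Tuesday, 2022/06/14, which is the date acceleration becomes effective.

2022/06/14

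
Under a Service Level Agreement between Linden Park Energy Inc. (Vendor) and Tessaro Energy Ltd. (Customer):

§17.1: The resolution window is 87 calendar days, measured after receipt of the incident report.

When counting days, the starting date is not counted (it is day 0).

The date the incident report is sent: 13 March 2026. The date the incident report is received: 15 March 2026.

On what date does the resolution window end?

The last day of the resolution window: 87 calendar days after 15 March 2026 is 10 June 2026.

10 June 2026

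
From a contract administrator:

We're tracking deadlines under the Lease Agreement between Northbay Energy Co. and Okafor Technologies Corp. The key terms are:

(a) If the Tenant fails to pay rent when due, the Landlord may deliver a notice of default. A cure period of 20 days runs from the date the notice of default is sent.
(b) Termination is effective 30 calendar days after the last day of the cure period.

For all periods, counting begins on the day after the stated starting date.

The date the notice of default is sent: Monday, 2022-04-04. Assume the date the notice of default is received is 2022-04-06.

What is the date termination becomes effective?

2022-05-24

The last day of the cure period: 20 calendar days after 2022-04-04 is 2022-04-24.
Adding 30 calendar days to 2022-04-24 gives 2022-05-24, which is the date termination becomes effective.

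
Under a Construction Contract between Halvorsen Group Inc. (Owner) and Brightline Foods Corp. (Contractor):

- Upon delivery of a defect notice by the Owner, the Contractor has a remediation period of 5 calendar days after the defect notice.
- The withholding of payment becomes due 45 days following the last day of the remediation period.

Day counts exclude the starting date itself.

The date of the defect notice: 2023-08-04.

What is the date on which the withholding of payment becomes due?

2023-09-23

The last day of the remediation period: 2023-08-04 + 5 days = 2023-08-09.
Adding 45 calendar days to 2023-08-09 gives 2023-09-23, which is the date on which the withholding of payment becomes due.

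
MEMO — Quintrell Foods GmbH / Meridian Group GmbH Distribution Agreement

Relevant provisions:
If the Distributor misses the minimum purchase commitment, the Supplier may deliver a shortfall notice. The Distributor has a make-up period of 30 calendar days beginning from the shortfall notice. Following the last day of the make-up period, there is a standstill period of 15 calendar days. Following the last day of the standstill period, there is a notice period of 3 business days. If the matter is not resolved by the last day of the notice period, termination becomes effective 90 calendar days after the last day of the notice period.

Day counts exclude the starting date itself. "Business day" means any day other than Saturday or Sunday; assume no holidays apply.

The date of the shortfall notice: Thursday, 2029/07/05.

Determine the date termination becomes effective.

Adding 30 calendar days to 2029/07/05 gives 2029/08/04, which is the last day of the make-up period.
Adding 15 calendar days to 2029/08/04 gives 2029/08/19, which is the last day of the standstill period.
The last day of the notice period: counting 3 business days from Sunday, 2029/08/19 (Aug 20, Aug 21, Aug 22, skipping weekends) reaches Wednesday, 2029/08/22.
The date termination becomes effective: 2029/08/22 + 90 days = 2029/11/20.

2029/11/20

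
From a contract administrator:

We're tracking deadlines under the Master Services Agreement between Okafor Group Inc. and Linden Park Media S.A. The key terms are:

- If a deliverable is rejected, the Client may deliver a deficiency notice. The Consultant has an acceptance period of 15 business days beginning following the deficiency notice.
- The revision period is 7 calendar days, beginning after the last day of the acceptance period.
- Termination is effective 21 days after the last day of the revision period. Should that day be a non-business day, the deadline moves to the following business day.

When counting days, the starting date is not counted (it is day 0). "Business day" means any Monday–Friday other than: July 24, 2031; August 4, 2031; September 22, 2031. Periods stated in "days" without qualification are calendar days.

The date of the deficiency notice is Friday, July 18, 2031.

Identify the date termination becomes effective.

September 9, 2031

From Friday, July 18, 2031, 15 business days (Jul 21, Jul 22, Jul 23, Jul 25, …, Aug 8, Aug 11, Aug 12, skipping weekends and the listed holidays on Jul 24, Aug 4) brings us to Tuesday, August 12, 2031, which is the last day of the acceptance period.
Adding 7 calendar days to August 12, 2031 gives August 19, 2031, which is the last day of the revision period.
Adding 21 calendar days to August 19, 2031 gives September 9, 2031, which is the date termination becomes effective. September 9, 2031 is a Tuesday and is not a listed holiday, so no roll-forward applies.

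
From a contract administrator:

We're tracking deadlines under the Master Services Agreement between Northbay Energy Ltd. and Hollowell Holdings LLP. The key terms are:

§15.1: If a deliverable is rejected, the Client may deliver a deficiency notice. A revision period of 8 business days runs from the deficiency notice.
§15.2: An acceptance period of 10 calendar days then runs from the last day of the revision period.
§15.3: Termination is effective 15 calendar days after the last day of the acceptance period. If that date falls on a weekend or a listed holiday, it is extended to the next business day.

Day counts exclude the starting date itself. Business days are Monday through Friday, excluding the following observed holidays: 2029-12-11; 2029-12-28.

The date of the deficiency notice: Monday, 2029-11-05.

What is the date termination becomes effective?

From Monday, 2029-11-05, 8 business days (Nov 6, Nov 7, Nov 8, Nov 9, Nov 12, Nov 13, Nov 14, Nov 15, skipping weekends) brings us to Thursday, 2029-11-15, which is the last day of the revision period.
Adding 10 calendar days to 2029-11-15 gives 2029-11-25, which is the last day of the acceptance period.
The date termination becomes effective: 15 calendar days after 2029-11-25 is 2029-12-10. 2029-12-10 is a Monday and is not a listed holiday, so no roll-forward applies.

2029-12-10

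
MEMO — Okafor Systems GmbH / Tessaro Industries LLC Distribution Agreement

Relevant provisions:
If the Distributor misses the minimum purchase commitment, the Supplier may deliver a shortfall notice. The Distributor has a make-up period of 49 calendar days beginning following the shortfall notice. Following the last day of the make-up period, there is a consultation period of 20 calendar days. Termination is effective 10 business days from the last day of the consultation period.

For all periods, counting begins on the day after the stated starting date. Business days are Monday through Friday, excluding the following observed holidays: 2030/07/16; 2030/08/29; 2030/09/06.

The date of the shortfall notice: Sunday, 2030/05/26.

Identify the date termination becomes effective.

Adding 49 calendar days to 2030/05/26 gives 2030/07/14, which is the last day of the make-up period.
The last day of the consultation period: 2030/07/14 + 20 days = 2030/08/03.
The date termination becomes effective: counting 10 business days from Saturday, 2030/08/03 (Aug 5, Aug 6, Aug 7, Aug 8, Aug 9, Aug 12, Aug 13, Aug 14, Aug 15, Aug 16, skipping weekends) reaches Friday, 2030/08/16.

2030/08/16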